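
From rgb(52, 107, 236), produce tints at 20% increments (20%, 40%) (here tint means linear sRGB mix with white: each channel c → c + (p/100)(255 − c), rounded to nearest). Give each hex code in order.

#5d89f0, #85a6f4

20%: (52 + 40.6 = 92.6→93, 107 + 29.6 = 136.6→137, 236 + 3.8 = 239.8→240) → #5d89f0
40%: (52 + 81.2 = 133.2→133, 107 + 59.2 = 166.2→166, 236 + 7.6 = 243.6→244) → #85a6f4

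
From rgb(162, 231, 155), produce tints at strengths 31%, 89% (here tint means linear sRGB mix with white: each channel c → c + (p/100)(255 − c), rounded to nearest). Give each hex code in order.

31%: (162 + 28.83 = 190.83→191, 231 + 7.44 = 238.44→238, 155 + 31 = 186→186) → #bfeeba
89%: (162 + 82.77 = 244.77→245, 231 + 21.36 = 252.36→252, 155 + 89 = 244→244) → #f5fcf4

#bfeeba, #f5fcf4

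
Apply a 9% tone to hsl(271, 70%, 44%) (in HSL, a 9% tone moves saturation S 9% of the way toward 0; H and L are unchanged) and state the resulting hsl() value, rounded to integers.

S moves 9% from 70 toward 0: 70 − 6.3 = 63.7 → 64.
H and L are unchanged.

hsl(271, 64%, 44%)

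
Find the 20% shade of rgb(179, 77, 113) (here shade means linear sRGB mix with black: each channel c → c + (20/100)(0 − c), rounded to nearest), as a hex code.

A 20% shade moves each channel 20% toward 0:
  R: 179 + 0.2×(0−179) = 179 − 35.8 = 143.2 → 143
  G: 77 + 0.2×(0−77) = 77 − 15.4 = 61.6 → 62
  B: 113 − 22.6 = 90.4 → 90
rgb(143, 62, 90) = #8F3E5A.

#8F3E5A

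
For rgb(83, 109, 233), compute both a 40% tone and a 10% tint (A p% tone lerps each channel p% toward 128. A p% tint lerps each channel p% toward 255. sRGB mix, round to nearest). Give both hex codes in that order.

40% tone:
  R: 83 + 0.4×(128−83) = 83 + 18 = 101 → 101
  G: 109 + 0.4×(128−109) = 109 + 7.6 = 116.6 → 117
  B: 233 + 0.4×(128−233) = 233 − 42 = 191 → 191
  → #6575bf
10% tint:
  R: 83 + 17.2 = 100.2 → 100
  G: 109 + 14.6 = 123.6 → 124
  B: 233 + 0.1×(255−233) = 233 + 2.2 = 235.2 → 235
  → #647ceb

#6575bf, #647ceb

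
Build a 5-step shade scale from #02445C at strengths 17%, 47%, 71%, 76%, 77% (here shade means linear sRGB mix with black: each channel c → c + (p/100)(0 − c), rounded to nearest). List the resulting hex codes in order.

#02384C, #012431, #01141B, #001016, #001015

#02445C is rgb(2, 68, 92).
17%: (2→2, 68 − 11.56 = 56.44→56, 92 − 15.64 = 76.36→76) → #02384C
47%: (2 − 0.94 = 1.06→1, 68 − 31.96 = 36.04→36, 92 − 43.24 = 48.76→49) → #012431
71%: (2 − 1.42 = 0.58→1, 68 − 48.28 = 19.72→20, 92 − 65.32 = 26.68→27) → #01141B
76%: (2 − 1.52 = 0.48→0, 68 − 51.68 = 16.32→16, 92 − 69.92 = 22.08→22) → #001016
77%: (2 − 1.54 = 0.46→0, 68 − 52.36 = 15.64→16, 92 − 70.84 = 21.16→21) → #001015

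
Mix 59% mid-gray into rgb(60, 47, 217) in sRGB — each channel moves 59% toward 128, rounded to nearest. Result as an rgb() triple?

A 59% tone moves each channel 59% toward 128:
  R: 60 + 40.12 = 100.12 → 100
  G: 47 + 0.59×(128−47) = 47 + 47.79 = 94.79 → 95
  B: 217 + 0.59×(128−217) = 217 − 52.51 = 164.49 → 164

rgb(100, 95, 164)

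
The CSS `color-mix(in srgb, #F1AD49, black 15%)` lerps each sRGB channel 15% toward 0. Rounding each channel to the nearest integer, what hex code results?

#CD933E

#F1AD49 is rgb(241, 173, 73).
Per channel, c → c + 0.15(0 − c):
  R: 241 + 0.15×(0−241) = 241 − 36.15 = 204.85 → 205
  G: 173 + 0.15×(0−173) = 173 − 25.95 = 147.05 → 147
  B: 73 + 0.15×(0−73) = 73 − 10.95 = 62.05 → 62
rgb(205, 147, 62) = #CD933E.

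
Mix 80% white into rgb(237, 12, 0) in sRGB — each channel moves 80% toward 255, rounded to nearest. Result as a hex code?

Lerp each channel 80% toward 255:
  R: 237 + 14.4 = 251.4 → 251
  G: 12 + 194.4 = 206.4 → 206
  B: 0 + 204 = 204 → 204
rgb(251, 206, 204) = #fbcecc.

#fbcecc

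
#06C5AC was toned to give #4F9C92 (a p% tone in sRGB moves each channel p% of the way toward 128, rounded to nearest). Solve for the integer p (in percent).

#06C5AC is rgb(6, 197, 172); #4F9C92 is rgb(79, 156, 146).
On the R channel (widest range): 79 ≈ 6 + (p/100)(128 − 6), so p ≈ 100×(79 − 6)/(128 − 6) = 7300/122 = 59.84.
p = 60 reproduces all three channels after rounding.

60%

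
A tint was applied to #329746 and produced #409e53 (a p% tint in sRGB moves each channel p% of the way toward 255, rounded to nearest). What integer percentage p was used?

7%

#329746 is rgb(50, 151, 70); #409e53 is rgb(64, 158, 83).
On the R channel (widest range): 64 ≈ 50 + (p/100)(255 − 50), so p ≈ 100×(64 − 50)/(255 − 50) = 1400/205 = 6.83.
p = 7 reproduces all three channels after rounding.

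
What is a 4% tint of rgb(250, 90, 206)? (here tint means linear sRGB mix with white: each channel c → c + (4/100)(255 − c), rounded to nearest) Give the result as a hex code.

#fa61d0

A 4% tint moves each channel 4% toward 255:
  R: 250 + 0.04×(255−250) = 250 + 0.2 = 250.2 → 250
  G: 90 + 0.04×(255−90) = 90 + 6.6 = 96.6 → 97
  B: 206 + 0.04×(255−206) = 206 + 1.96 = 207.96 → 208
rgb(250, 97, 208) = #fa61d0.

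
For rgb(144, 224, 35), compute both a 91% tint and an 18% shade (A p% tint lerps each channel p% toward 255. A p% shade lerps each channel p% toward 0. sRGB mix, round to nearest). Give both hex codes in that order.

91% tint:
  R: 144 + 101.01 = 245.01 → 245
  G: 224 + 0.91×(255−224) = 224 + 28.21 = 252.21 → 252
  B: 35 + 0.91×(255−35) = 35 + 200.2 = 235.2 → 235
  → #f5fceb
18% shade:
  R: 144 + 0.18×(0−144) = 144 − 25.92 = 118.08 → 118
  G: 224 − 40.32 = 183.68 → 184
  B: 35 + 0.18×(0−35) = 35 − 6.3 = 28.7 → 29
  → #76b81d

#f5fceb, #76b81d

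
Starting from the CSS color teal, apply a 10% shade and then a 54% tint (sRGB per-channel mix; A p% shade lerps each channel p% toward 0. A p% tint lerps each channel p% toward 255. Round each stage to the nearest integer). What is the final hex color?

#8ABFBF

CSS teal is rgb(0, 128, 128).
A 10% shade moves each channel 10% toward 0:
  R: 0 + 0.1×(0−0) = 0 + 0 = 0 → 0
  G: 128 + 0.1×(0−128) = 128 − 12.8 = 115.2 → 115
  B: 128 − 12.8 = 115.2 → 115
After the shade: rgb(0, 115, 115) = #007373.
Lerp each channel 54% toward 255:
  R: 0 + 137.7 = 137.7 → 138
  G: 115 + 0.54×(255−115) = 115 + 75.6 = 190.6 → 191
  B: 115 + 0.54×(255−115) = 115 + 75.6 = 190.6 → 191
rgb(138, 191, 191) = #8ABFBF.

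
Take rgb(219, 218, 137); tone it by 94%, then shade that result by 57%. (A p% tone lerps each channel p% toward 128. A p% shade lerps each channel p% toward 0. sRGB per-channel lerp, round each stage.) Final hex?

Lerp each channel 94% toward 128:
  R: 219 + 0.94×(128−219) = 219 − 85.54 = 133.46 → 133
  G: 218 + 0.94×(128−218) = 218 − 84.6 = 133.4 → 133
  B: 137 − 8.46 = 128.54 → 129
After the tone: rgb(133, 133, 129) = #858581.
Lerp each channel 57% toward 0:
  R: 133 − 75.81 = 57.19 → 57
  G: 133 − 75.81 = 57.19 → 57
  B: 129 + 0.57×(0−129) = 129 − 73.53 = 55.47 → 55
rgb(57, 57, 55) = #393937.

#393937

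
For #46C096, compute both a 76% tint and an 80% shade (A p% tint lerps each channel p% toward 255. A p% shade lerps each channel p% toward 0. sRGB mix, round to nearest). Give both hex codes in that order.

#D3F0E6, #0E261E

#46C096 is rgb(70, 192, 150).
76% tint:
  R: 70 + 0.76×(255−70) = 70 + 140.6 = 210.6 → 211
  G: 192 + 47.88 = 239.88 → 240
  B: 150 + 0.76×(255−150) = 150 + 79.8 = 229.8 → 230
  → #D3F0E6
80% shade:
  R: 70 + 0.8×(0−70) = 70 − 56 = 14 → 14
  G: 192 − 153.6 = 38.4 → 38
  B: 150 + 0.8×(0−150) = 150 − 120 = 30 → 30
  → #0E261E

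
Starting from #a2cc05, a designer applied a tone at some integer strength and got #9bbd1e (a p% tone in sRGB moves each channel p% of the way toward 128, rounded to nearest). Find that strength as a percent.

#a2cc05 is rgb(162, 204, 5); #9bbd1e is rgb(155, 189, 30).
On the B channel (widest range): 30 ≈ 5 + (p/100)(128 − 5), so p ≈ 100×(30 − 5)/(128 − 5) = 2500/123 = 20.33.
p = 20 reproduces all three channels after rounding.

20%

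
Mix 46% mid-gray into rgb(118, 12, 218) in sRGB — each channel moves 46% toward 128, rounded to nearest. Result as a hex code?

A 46% tone moves each channel 46% toward 128:
  R: 118 + 0.46×(128−118) = 118 + 4.6 = 122.6 → 123
  G: 12 + 53.36 = 65.36 → 65
  B: 218 + 0.46×(128−218) = 218 − 41.4 = 176.6 → 177
rgb(123, 65, 177) = #7B41B1.

#7B41B1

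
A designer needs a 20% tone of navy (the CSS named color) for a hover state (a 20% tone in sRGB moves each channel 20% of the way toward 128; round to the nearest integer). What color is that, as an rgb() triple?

rgb(26, 26, 128)

CSS navy is rgb(0, 0, 128).
A 20% tone moves each channel 20% toward 128:
  R: 0 + 0.2×(128−0) = 0 + 25.6 = 25.6 → 26
  G: 0 + 25.6 = 25.6 → 26
  B: 128 + 0.2×(128−128) = 128 + 0 = 128 → 128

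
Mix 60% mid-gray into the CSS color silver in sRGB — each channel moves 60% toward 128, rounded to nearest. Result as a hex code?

CSS silver is rgb(192, 192, 192).
Lerp each channel 60% toward 128:
  R: 192 − 38.4 = 153.6 → 154
  G: 192 − 38.4 = 153.6 → 154
  B: 192 + 0.6×(128−192) = 192 − 38.4 = 153.6 → 154
rgb(154, 154, 154) = #9A9A9A.

#9A9A9A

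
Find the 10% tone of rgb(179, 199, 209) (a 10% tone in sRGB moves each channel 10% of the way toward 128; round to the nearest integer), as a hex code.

#AEC0C9

Lerp each channel 10% toward 128:
  R: 179 + 0.1×(128−179) = 179 − 5.1 = 173.9 → 174
  G: 199 − 7.1 = 191.9 → 192
  B: 209 − 8.1 = 200.9 → 201
rgb(174, 192, 201) = #AEC0C9.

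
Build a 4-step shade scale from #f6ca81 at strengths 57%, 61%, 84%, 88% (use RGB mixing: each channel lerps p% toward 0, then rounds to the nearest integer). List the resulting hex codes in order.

#6a5737, #604f32, #272015, #1e180f

#f6ca81 is rgb(246, 202, 129).
57%: (246 − 140.22 = 105.78→106, 202 − 115.14 = 86.86→87, 129 − 73.53 = 55.47→55) → #6a5737
61%: (246 − 150.06 = 95.94→96, 202 − 123.22 = 78.78→79, 129 − 78.69 = 50.31→50) → #604f32
84%: (246 − 206.64 = 39.36→39, 202 − 169.68 = 32.32→32, 129 − 108.36 = 20.64→21) → #272015
88%: (246 − 216.48 = 29.52→30, 202 − 177.76 = 24.24→24, 129 − 113.52 = 15.48→15) → #1e180f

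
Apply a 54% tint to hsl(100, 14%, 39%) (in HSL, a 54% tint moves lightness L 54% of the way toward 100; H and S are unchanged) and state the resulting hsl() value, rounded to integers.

L moves 54% from 39 toward 100: 39 + 32.94 = 71.94 → 72.
H and S are unchanged.

hsl(100, 14%, 72%)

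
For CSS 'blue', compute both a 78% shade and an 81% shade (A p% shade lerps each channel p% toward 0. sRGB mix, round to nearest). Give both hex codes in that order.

CSS blue is rgb(0, 0, 255).
78% shade:
  R: 0 + 0 = 0 → 0
  G: 0 + 0.78×(0−0) = 0 + 0 = 0 → 0
  B: 255 + 0.78×(0−255) = 255 − 198.9 = 56.1 → 56
  → #000038
81% shade:
  R: 0 + 0.81×(0−0) = 0 + 0 = 0 → 0
  G: 0 + 0.81×(0−0) = 0 + 0 = 0 → 0
  B: 255 + 0.81×(0−255) = 255 − 206.55 = 48.45 → 48
  → #000030

#000038, #000030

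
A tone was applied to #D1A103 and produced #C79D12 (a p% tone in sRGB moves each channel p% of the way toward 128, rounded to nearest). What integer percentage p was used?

#D1A103 is rgb(209, 161, 3); #C79D12 is rgb(199, 157, 18).
On the B channel (widest range): 18 ≈ 3 + (p/100)(128 − 3), so p ≈ 100×(18 − 3)/(128 − 3) = 1500/125 = 12.00.
p = 12 reproduces all three channels after rounding.

12%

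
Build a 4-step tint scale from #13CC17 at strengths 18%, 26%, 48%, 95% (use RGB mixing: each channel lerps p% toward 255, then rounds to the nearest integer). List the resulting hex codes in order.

#3DD541, #50D953, #84E486, #F3FCF3

#13CC17 is rgb(19, 204, 23).
18%: (19 + 42.48 = 61.48→61, 204 + 9.18 = 213.18→213, 23 + 41.76 = 64.76→65) → #3DD541
26%: (19 + 61.36 = 80.36→80, 204 + 13.26 = 217.26→217, 23 + 60.32 = 83.32→83) → #50D953
48%: (19 + 113.28 = 132.28→132, 204 + 24.48 = 228.48→228, 23 + 111.36 = 134.36→134) → #84E486
95%: (19 + 224.2 = 243.2→243, 204 + 48.45 = 252.45→252, 23 + 220.4 = 243.4→243) → #F3FCF3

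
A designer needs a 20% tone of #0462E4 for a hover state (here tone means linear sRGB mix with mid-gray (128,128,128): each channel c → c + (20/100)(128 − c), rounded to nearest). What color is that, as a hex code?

#0462E4 is rgb(4, 98, 228).
A 20% tone moves each channel 20% toward 128:
  R: 4 + 0.2×(128−4) = 4 + 24.8 = 28.8 → 29
  G: 98 + 0.2×(128−98) = 98 + 6 = 104 → 104
  B: 228 + 0.2×(128−228) = 228 − 20 = 208 → 208
rgb(29, 104, 208) = #1D68D0.

#1D68D0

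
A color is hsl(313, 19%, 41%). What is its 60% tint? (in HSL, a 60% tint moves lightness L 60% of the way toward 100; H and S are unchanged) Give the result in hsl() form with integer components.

L moves 60% from 41 toward 100: 41 + 35.4 = 76.4 → 76.
H and S are unchanged.

hsl(313, 19%, 76%)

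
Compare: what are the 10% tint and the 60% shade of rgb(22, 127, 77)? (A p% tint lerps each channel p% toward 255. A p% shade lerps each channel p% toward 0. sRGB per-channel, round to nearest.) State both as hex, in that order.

10% tint:
  R: 22 + 23.3 = 45.3 → 45
  G: 127 + 12.8 = 139.8 → 140
  B: 77 + 0.1×(255−77) = 77 + 17.8 = 94.8 → 95
  → #2D8C5F
60% shade:
  R: 22 − 13.2 = 8.8 → 9
  G: 127 + 0.6×(0−127) = 127 − 76.2 = 50.8 → 51
  B: 77 + 0.6×(0−77) = 77 − 46.2 = 30.8 → 31
  → #09331F

#2D8C5F, #09331F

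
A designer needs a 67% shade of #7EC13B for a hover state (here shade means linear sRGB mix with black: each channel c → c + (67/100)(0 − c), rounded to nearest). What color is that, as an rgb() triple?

#7EC13B is rgb(126, 193, 59).
Lerp each channel 67% toward 0:
  R: 126 − 84.42 = 41.58 → 42
  G: 193 − 129.31 = 63.69 → 64
  B: 59 + 0.67×(0−59) = 59 − 39.53 = 19.47 → 19

rgb(42, 64, 19)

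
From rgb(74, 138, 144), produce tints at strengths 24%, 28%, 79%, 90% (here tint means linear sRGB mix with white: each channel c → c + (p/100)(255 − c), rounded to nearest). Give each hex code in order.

24%: (74 + 43.44 = 117.44→117, 138 + 28.08 = 166.08→166, 144 + 26.64 = 170.64→171) → #75a6ab
28%: (74 + 50.68 = 124.68→125, 138 + 32.76 = 170.76→171, 144 + 31.08 = 175.08→175) → #7dabaf
79%: (74 + 142.99 = 216.99→217, 138 + 92.43 = 230.43→230, 144 + 87.69 = 231.69→232) → #d9e6e8
90%: (74 + 162.9 = 236.9→237, 138 + 105.3 = 243.3→243, 144 + 99.9 = 243.9→244) → #edf3f4

#75a6ab, #7dabaf, #d9e6e8, #edf3f4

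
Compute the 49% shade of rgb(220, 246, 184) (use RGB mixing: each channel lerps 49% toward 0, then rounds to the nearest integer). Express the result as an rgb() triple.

Per channel, c → c + 0.49(0 − c):
  R: 220 − 107.8 = 112.2 → 112
  G: 246 + 0.49×(0−246) = 246 − 120.54 = 125.46 → 125
  B: 184 + 0.49×(0−184) = 184 − 90.16 = 93.84 → 94

rgb(112, 125, 94)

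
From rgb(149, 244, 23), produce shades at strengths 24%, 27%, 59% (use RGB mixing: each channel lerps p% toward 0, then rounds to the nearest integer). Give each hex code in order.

#71b911, #6db211, #3d6409

24%: (149 − 35.76 = 113.24→113, 244 − 58.56 = 185.44→185, 23 − 5.52 = 17.48→17) → #71b911
27%: (149 − 40.23 = 108.77→109, 244 − 65.88 = 178.12→178, 23 − 6.21 = 16.79→17) → #6db211
59%: (149 − 87.91 = 61.09→61, 244 − 143.96 = 100.04→100, 23 − 13.57 = 9.43→9) → #3d6409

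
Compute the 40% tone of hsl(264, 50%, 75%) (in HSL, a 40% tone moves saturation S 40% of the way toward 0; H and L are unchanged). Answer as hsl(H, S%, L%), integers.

hsl(264, 30%, 75%)

S moves 40% from 50 toward 0: 50 − 20 = 30 → 30.
H and L are unchanged.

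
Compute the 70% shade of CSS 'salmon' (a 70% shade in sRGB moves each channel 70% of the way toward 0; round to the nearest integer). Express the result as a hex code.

#4B2622

CSS salmon is rgb(250, 128, 114).
Lerp each channel 70% toward 0:
  R: 250 − 175 = 75 → 75
  G: 128 + 0.7×(0−128) = 128 − 89.6 = 38.4 → 38
  B: 114 + 0.7×(0−114) = 114 − 79.8 = 34.2 → 34
rgb(75, 38, 34) = #4B2622.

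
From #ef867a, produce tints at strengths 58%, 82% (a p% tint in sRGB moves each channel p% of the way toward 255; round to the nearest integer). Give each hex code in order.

#ef867a is rgb(239, 134, 122).
58%: (239 + 9.28 = 248.28→248, 134 + 70.18 = 204.18→204, 122 + 77.14 = 199.14→199) → #f8ccc7
82%: (239 + 13.12 = 252.12→252, 134 + 99.22 = 233.22→233, 122 + 109.06 = 231.06→231) → #fce9e7

#f8ccc7, #fce9e7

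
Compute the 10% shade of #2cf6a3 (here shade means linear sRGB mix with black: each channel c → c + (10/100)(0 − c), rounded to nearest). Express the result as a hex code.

#28dd93

#2cf6a3 is rgb(44, 246, 163).
Lerp each channel 10% toward 0:
  R: 44 − 4.4 = 39.6 → 40
  G: 246 + 0.1×(0−246) = 246 − 24.6 = 221.4 → 221
  B: 163 − 16.3 = 146.7 → 147
rgb(40, 221, 147) = #28dd93.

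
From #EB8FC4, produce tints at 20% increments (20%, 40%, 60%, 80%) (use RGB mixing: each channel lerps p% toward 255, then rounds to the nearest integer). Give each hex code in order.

#EB8FC4 is rgb(235, 143, 196).
20%: (235 + 4 = 239→239, 143 + 22.4 = 165.4→165, 196 + 11.8 = 207.8→208) → #EFA5D0
40%: (235 + 8 = 243→243, 143 + 44.8 = 187.8→188, 196 + 23.6 = 219.6→220) → #F3BCDC
60%: (235 + 12 = 247→247, 143 + 67.2 = 210.2→210, 196 + 35.4 = 231.4→231) → #F7D2E7
80%: (235 + 16 = 251→251, 143 + 89.6 = 232.6→233, 196 + 47.2 = 243.2→243) → #FBE9F3

#EFA5D0, #F3BCDC, #F7D2E7, #FBE9F3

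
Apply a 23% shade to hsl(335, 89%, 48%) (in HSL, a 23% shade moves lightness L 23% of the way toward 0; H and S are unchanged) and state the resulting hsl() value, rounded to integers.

hsl(335, 89%, 37%)

L moves 23% from 48 toward 0: 48 − 11.04 = 36.96 → 37.
H and S are unchanged.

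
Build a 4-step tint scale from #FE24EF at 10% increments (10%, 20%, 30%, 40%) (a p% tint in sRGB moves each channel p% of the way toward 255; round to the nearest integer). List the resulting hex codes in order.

#FE3AF1, #FE50F2, #FE66F4, #FE7CF5

#FE24EF is rgb(254, 36, 239).
10%: (254→254, 36 + 21.9 = 57.9→58, 239 + 1.6 = 240.6→241) → #FE3AF1
20%: (254→254, 36 + 43.8 = 79.8→80, 239 + 3.2 = 242.2→242) → #FE50F2
30%: (254→254, 36 + 65.7 = 101.7→102, 239 + 4.8 = 243.8→244) → #FE66F4
40%: (254→254, 36 + 87.6 = 123.6→124, 239 + 6.4 = 245.4→245) → #FE7CF5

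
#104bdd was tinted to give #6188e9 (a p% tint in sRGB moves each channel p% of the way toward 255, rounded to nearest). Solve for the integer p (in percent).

#104bdd is rgb(16, 75, 221); #6188e9 is rgb(97, 136, 233).
On the R channel (widest range): 97 ≈ 16 + (p/100)(255 − 16), so p ≈ 100×(97 − 16)/(255 − 16) = 8100/239 = 33.89.
p = 34 reproduces all three channels after rounding.

34%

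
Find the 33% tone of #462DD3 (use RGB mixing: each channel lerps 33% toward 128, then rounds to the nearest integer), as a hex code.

#5948B8

#462DD3 is rgb(70, 45, 211).
Per channel, c → c + 0.33(128 − c):
  R: 70 + 19.14 = 89.14 → 89
  G: 45 + 0.33×(128−45) = 45 + 27.39 = 72.39 → 72
  B: 211 + 0.33×(128−211) = 211 − 27.39 = 183.61 → 184
rgb(89, 72, 184) = #5948B8.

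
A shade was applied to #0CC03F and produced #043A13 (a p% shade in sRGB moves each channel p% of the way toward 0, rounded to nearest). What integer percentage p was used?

#0CC03F is rgb(12, 192, 63); #043A13 is rgb(4, 58, 19).
On the G channel (widest range): 58 ≈ 192 + (p/100)(0 − 192), so p ≈ 100×(58 − 192)/(0 − 192) = -13400/-192 = 69.79.
p = 70 reproduces all three channels after rounding.

70%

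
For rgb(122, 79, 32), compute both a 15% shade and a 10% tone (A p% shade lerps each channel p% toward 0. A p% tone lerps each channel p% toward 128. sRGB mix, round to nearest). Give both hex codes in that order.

#68431B, #7B542A

15% shade:
  R: 122 − 18.3 = 103.7 → 104
  G: 79 + 0.15×(0−79) = 79 − 11.85 = 67.15 → 67
  B: 32 + 0.15×(0−32) = 32 − 4.8 = 27.2 → 27
  → #68431B
10% tone:
  R: 122 + 0.1×(128−122) = 122 + 0.6 = 122.6 → 123
  G: 79 + 0.1×(128−79) = 79 + 4.9 = 83.9 → 84
  B: 32 + 0.1×(128−32) = 32 + 9.6 = 41.6 → 42
  → #7B542A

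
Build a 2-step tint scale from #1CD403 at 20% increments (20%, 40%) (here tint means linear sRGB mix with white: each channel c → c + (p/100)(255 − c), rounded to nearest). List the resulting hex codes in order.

#1CD403 is rgb(28, 212, 3).
20%: (28 + 45.4 = 73.4→73, 212 + 8.6 = 220.6→221, 3 + 50.4 = 53.4→53) → #49DD35
40%: (28 + 90.8 = 118.8→119, 212 + 17.2 = 229.2→229, 3 + 100.8 = 103.8→104) → #77E568

#49DD35, #77E568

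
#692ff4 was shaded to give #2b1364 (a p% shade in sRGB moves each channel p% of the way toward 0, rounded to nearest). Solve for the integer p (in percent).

59%

#692ff4 is rgb(105, 47, 244); #2b1364 is rgb(43, 19, 100).
On the B channel (widest range): 100 ≈ 244 + (p/100)(0 − 244), so p ≈ 100×(100 − 244)/(0 − 244) = -14400/-244 = 59.02.
p = 59 reproduces all three channels after rounding.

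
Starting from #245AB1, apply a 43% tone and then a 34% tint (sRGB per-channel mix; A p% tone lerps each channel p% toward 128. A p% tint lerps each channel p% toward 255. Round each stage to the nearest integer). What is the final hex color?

#899DBE

#245AB1 is rgb(36, 90, 177).
Lerp each channel 43% toward 128:
  R: 36 + 0.43×(128−36) = 36 + 39.56 = 75.56 → 76
  G: 90 + 0.43×(128−90) = 90 + 16.34 = 106.34 → 106
  B: 177 − 21.07 = 155.93 → 156
After the tone: rgb(76, 106, 156) = #4C6A9C.
Lerp each channel 34% toward 255:
  R: 76 + 0.34×(255−76) = 76 + 60.86 = 136.86 → 137
  G: 106 + 0.34×(255−106) = 106 + 50.66 = 156.66 → 157
  B: 156 + 0.34×(255−156) = 156 + 33.66 = 189.66 → 190
rgb(137, 157, 190) = #899DBE.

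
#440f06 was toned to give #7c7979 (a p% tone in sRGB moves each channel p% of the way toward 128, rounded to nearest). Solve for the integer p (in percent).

94%

#440f06 is rgb(68, 15, 6); #7c7979 is rgb(124, 121, 121).
On the B channel (widest range): 121 ≈ 6 + (p/100)(128 − 6), so p ≈ 100×(121 − 6)/(128 − 6) = 11500/122 = 94.26.
p = 94 reproduces all three channels after rounding.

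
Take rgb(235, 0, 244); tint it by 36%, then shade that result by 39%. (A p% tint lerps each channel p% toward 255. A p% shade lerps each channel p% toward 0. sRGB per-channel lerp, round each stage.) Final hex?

#943897

Per channel, c → c + 0.36(255 − c):
  R: 235 + 0.36×(255−235) = 235 + 7.2 = 242.2 → 242
  G: 0 + 0.36×(255−0) = 0 + 91.8 = 91.8 → 92
  B: 244 + 0.36×(255−244) = 244 + 3.96 = 247.96 → 248
After the tint: rgb(242, 92, 248) = #F25CF8.
Lerp each channel 39% toward 0:
  R: 242 + 0.39×(0−242) = 242 − 94.38 = 147.62 → 148
  G: 92 − 35.88 = 56.12 → 56
  B: 248 + 0.39×(0−248) = 248 − 96.72 = 151.28 → 151
rgb(148, 56, 151) = #943897.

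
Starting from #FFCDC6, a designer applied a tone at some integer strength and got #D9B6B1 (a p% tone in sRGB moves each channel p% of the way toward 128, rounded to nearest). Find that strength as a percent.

30%

#FFCDC6 is rgb(255, 205, 198); #D9B6B1 is rgb(217, 182, 177).
On the R channel (widest range): 217 ≈ 255 + (p/100)(128 − 255), so p ≈ 100×(217 − 255)/(128 − 255) = -3800/-127 = 29.92.
p = 30 reproduces all three channels after rounding.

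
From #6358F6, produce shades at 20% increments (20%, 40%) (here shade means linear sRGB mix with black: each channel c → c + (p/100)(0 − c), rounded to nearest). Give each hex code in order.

#4F46C5, #3B3594

#6358F6 is rgb(99, 88, 246).
20%: (99 − 19.8 = 79.2→79, 88 − 17.6 = 70.4→70, 246 − 49.2 = 196.8→197) → #4F46C5
40%: (99 − 39.6 = 59.4→59, 88 − 35.2 = 52.8→53, 246 − 98.4 = 147.6→148) → #3B3594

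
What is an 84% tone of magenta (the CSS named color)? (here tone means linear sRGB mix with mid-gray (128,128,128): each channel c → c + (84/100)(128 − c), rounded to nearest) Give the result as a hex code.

#946c94

CSS magenta is rgb(255, 0, 255).
An 84% tone moves each channel 84% toward 128:
  R: 255 + 0.84×(128−255) = 255 − 106.68 = 148.32 → 148
  G: 0 + 0.84×(128−0) = 0 + 107.52 = 107.52 → 108
  B: 255 − 106.68 = 148.32 → 148
rgb(148, 108, 148) = #946c94.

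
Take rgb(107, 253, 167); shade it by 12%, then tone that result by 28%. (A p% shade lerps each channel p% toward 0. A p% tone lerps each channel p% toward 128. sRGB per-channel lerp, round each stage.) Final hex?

#68C48E

Lerp each channel 12% toward 0:
  R: 107 + 0.12×(0−107) = 107 − 12.84 = 94.16 → 94
  G: 253 + 0.12×(0−253) = 253 − 30.36 = 222.64 → 223
  B: 167 − 20.04 = 146.96 → 147
After the shade: rgb(94, 223, 147) = #5EDF93.
A 28% tone moves each channel 28% toward 128:
  R: 94 + 9.52 = 103.52 → 104
  G: 223 − 26.6 = 196.4 → 196
  B: 147 − 5.32 = 141.68 → 142
rgb(104, 196, 142) = #68C48E.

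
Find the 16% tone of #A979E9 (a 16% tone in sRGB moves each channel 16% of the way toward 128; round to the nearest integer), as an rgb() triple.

rgb(162, 122, 216)

#A979E9 is rgb(169, 121, 233).
Per channel, c → c + 0.16(128 − c):
  R: 169 + 0.16×(128−169) = 169 − 6.56 = 162.44 → 162
  G: 121 + 0.16×(128−121) = 121 + 1.12 = 122.12 → 122
  B: 233 − 16.8 = 216.2 → 216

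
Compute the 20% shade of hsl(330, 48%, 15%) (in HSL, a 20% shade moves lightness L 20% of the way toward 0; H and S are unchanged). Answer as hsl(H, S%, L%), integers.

hsl(330, 48%, 12%)

L moves 20% from 15 toward 0: 15 − 3 = 12 → 12.
H and S are unchanged.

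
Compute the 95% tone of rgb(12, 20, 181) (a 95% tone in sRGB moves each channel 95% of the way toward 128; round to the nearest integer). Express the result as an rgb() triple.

Lerp each channel 95% toward 128:
  R: 12 + 110.2 = 122.2 → 122
  G: 20 + 102.6 = 122.6 → 123
  B: 181 + 0.95×(128−181) = 181 − 50.35 = 130.65 → 131

rgb(122, 123, 131)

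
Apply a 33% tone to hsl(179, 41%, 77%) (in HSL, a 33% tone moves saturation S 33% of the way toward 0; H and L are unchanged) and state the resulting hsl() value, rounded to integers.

S moves 33% from 41 toward 0: 41 − 13.53 = 27.47 → 27.
H and L are unchanged.

hsl(179, 27%, 77%)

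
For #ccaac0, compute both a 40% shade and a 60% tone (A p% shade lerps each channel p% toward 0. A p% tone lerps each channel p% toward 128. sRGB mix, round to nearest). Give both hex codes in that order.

#ccaac0 is rgb(204, 170, 192).
40% shade:
  R: 204 − 81.6 = 122.4 → 122
  G: 170 + 0.4×(0−170) = 170 − 68 = 102 → 102
  B: 192 − 76.8 = 115.2 → 115
  → #7a6673
60% tone:
  R: 204 + 0.6×(128−204) = 204 − 45.6 = 158.4 → 158
  G: 170 + 0.6×(128−170) = 170 − 25.2 = 144.8 → 145
  B: 192 − 38.4 = 153.6 → 154
  → #9e919a

#7a6673, #9e919a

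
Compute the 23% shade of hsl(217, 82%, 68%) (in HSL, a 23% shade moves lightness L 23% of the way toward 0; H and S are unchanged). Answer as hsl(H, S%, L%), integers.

hsl(217, 82%, 52%)

L moves 23% from 68 toward 0: 68 − 15.64 = 52.36 → 52.
H and S are unchanged.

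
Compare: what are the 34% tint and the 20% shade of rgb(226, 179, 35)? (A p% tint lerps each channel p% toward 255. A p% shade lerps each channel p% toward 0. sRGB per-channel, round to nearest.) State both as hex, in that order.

34% tint:
  R: 226 + 9.86 = 235.86 → 236
  G: 179 + 25.84 = 204.84 → 205
  B: 35 + 0.34×(255−35) = 35 + 74.8 = 109.8 → 110
  → #eccd6e
20% shade:
  R: 226 + 0.2×(0−226) = 226 − 45.2 = 180.8 → 181
  G: 179 − 35.8 = 143.2 → 143
  B: 35 + 0.2×(0−35) = 35 − 7 = 28 → 28
  → #b58f1c

#eccd6e, #b58f1c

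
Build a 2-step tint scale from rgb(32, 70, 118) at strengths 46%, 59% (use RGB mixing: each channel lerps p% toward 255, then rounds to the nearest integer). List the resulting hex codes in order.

#879BB5, #A4B3C7

46%: (32 + 102.58 = 134.58→135, 70 + 85.1 = 155.1→155, 118 + 63.02 = 181.02→181) → #879BB5
59%: (32 + 131.57 = 163.57→164, 70 + 109.15 = 179.15→179, 118 + 80.83 = 198.83→199) → #A4B3C7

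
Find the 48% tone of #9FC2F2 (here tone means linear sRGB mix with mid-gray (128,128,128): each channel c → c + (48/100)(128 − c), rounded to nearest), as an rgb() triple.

rgb(144, 162, 187)

#9FC2F2 is rgb(159, 194, 242).
A 48% tone moves each channel 48% toward 128:
  R: 159 − 14.88 = 144.12 → 144
  G: 194 + 0.48×(128−194) = 194 − 31.68 = 162.32 → 162
  B: 242 − 54.72 = 187.28 → 187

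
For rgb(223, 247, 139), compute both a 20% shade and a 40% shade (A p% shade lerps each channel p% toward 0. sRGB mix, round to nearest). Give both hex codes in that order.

#B2C66F, #869453

20% shade:
  R: 223 + 0.2×(0−223) = 223 − 44.6 = 178.4 → 178
  G: 247 + 0.2×(0−247) = 247 − 49.4 = 197.6 → 198
  B: 139 − 27.8 = 111.2 → 111
  → #B2C66F
40% shade:
  R: 223 + 0.4×(0−223) = 223 − 89.2 = 133.8 → 134
  G: 247 + 0.4×(0−247) = 247 − 98.8 = 148.2 → 148
  B: 139 − 55.6 = 83.4 → 83
  → #869453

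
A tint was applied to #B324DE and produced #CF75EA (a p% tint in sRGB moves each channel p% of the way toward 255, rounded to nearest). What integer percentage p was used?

37%

#B324DE is rgb(179, 36, 222); #CF75EA is rgb(207, 117, 234).
On the G channel (widest range): 117 ≈ 36 + (p/100)(255 − 36), so p ≈ 100×(117 − 36)/(255 − 36) = 8100/219 = 36.99.
p = 37 reproduces all three channels after rounding.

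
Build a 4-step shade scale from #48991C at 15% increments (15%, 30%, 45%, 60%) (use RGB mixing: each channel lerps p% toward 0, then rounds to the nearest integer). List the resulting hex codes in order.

#48991C is rgb(72, 153, 28).
15%: (72 − 10.8 = 61.2→61, 153 − 22.95 = 130.05→130, 28 − 4.2 = 23.8→24) → #3D8218
30%: (72 − 21.6 = 50.4→50, 153 − 45.9 = 107.1→107, 28 − 8.4 = 19.6→20) → #326B14
45%: (72 − 32.4 = 39.6→40, 153 − 68.85 = 84.15→84, 28 − 12.6 = 15.4→15) → #28540F
60%: (72 − 43.2 = 28.8→29, 153 − 91.8 = 61.2→61, 28 − 16.8 = 11.2→11) → #1D3D0B

#3D8218, #326B14, #28540F, #1D3D0B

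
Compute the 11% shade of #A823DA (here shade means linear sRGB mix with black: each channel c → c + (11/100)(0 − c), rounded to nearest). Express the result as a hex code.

#A823DA is rgb(168, 35, 218).
An 11% shade moves each channel 11% toward 0:
  R: 168 − 18.48 = 149.52 → 150
  G: 35 − 3.85 = 31.15 → 31
  B: 218 + 0.11×(0−218) = 218 − 23.98 = 194.02 → 194
rgb(150, 31, 194) = #961FC2.

#961FC2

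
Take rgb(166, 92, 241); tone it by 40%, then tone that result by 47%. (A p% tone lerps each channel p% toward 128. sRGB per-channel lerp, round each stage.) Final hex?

#8C74A4

A 40% tone moves each channel 40% toward 128:
  R: 166 + 0.4×(128−166) = 166 − 15.2 = 150.8 → 151
  G: 92 + 0.4×(128−92) = 92 + 14.4 = 106.4 → 106
  B: 241 + 0.4×(128−241) = 241 − 45.2 = 195.8 → 196
After the tone: rgb(151, 106, 196) = #976AC4.
Lerp each channel 47% toward 128:
  R: 151 − 10.81 = 140.19 → 140
  G: 106 + 10.34 = 116.34 → 116
  B: 196 + 0.47×(128−196) = 196 − 31.96 = 164.04 → 164
rgb(140, 116, 164) = #8C74A4.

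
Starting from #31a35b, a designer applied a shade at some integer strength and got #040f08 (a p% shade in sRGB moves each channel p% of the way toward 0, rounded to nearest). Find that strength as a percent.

91%

#31a35b is rgb(49, 163, 91); #040f08 is rgb(4, 15, 8).
On the G channel (widest range): 15 ≈ 163 + (p/100)(0 − 163), so p ≈ 100×(15 − 163)/(0 − 163) = -14800/-163 = 90.80.
p = 91 reproduces all three channels after rounding.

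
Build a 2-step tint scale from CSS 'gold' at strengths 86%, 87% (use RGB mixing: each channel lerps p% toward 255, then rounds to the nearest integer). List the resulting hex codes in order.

#FFF9DB, #FFFADE

CSS gold is rgb(255, 215, 0).
86%: (255→255, 215 + 34.4 = 249.4→249, 0 + 219.3 = 219.3→219) → #FFF9DB
87%: (255→255, 215 + 34.8 = 249.8→250, 0 + 221.85 = 221.85→222) → #FFFADE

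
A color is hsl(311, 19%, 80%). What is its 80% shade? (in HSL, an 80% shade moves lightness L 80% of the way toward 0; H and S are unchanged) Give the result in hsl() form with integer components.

L moves 80% from 80 toward 0: 80 − 64 = 16 → 16.
H and S are unchanged.

hsl(311, 19%, 16%)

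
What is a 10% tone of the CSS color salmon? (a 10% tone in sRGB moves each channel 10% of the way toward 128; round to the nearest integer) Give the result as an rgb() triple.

CSS salmon is rgb(250, 128, 114).
Lerp each channel 10% toward 128:
  R: 250 + 0.1×(128−250) = 250 − 12.2 = 237.8 → 238
  G: 128 + 0 = 128 → 128
  B: 114 + 0.1×(128−114) = 114 + 1.4 = 115.4 → 115

rgb(238, 128, 115)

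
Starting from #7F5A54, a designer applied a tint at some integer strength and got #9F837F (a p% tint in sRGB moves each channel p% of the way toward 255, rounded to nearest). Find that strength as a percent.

25%

#7F5A54 is rgb(127, 90, 84); #9F837F is rgb(159, 131, 127).
On the B channel (widest range): 127 ≈ 84 + (p/100)(255 − 84), so p ≈ 100×(127 − 84)/(255 − 84) = 4300/171 = 25.15.
p = 25 reproduces all three channels after rounding.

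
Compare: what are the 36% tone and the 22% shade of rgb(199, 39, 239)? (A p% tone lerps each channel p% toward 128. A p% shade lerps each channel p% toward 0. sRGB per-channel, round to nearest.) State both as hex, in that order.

36% tone:
  R: 199 + 0.36×(128−199) = 199 − 25.56 = 173.44 → 173
  G: 39 + 32.04 = 71.04 → 71
  B: 239 + 0.36×(128−239) = 239 − 39.96 = 199.04 → 199
  → #AD47C7
22% shade:
  R: 199 − 43.78 = 155.22 → 155
  G: 39 + 0.22×(0−39) = 39 − 8.58 = 30.42 → 30
  B: 239 − 52.58 = 186.42 → 186
  → #9B1EBA

#AD47C7, #9B1EBA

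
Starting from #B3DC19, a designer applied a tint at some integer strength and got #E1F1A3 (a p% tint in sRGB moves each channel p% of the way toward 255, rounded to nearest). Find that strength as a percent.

#B3DC19 is rgb(179, 220, 25); #E1F1A3 is rgb(225, 241, 163).
On the B channel (widest range): 163 ≈ 25 + (p/100)(255 − 25), so p ≈ 100×(163 − 25)/(255 − 25) = 13800/230 = 60.00.
p = 60 reproduces all three channels after rounding.

60%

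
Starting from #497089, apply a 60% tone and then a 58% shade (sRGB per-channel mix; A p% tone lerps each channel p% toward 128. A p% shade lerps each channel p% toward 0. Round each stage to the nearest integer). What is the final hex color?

#497089 is rgb(73, 112, 137).
A 60% tone moves each channel 60% toward 128:
  R: 73 + 33 = 106 → 106
  G: 112 + 0.6×(128−112) = 112 + 9.6 = 121.6 → 122
  B: 137 − 5.4 = 131.6 → 132
After the tone: rgb(106, 122, 132) = #6a7a84.
Per channel, c → c + 0.58(0 − c):
  R: 106 + 0.58×(0−106) = 106 − 61.48 = 44.52 → 45
  G: 122 + 0.58×(0−122) = 122 − 70.76 = 51.24 → 51
  B: 132 − 76.56 = 55.44 → 55
rgb(45, 51, 55) = #2d3337.

#2d3337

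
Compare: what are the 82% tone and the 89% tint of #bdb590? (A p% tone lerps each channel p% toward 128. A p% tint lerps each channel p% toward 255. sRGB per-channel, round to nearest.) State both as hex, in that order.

#bdb590 is rgb(189, 181, 144).
82% tone:
  R: 189 + 0.82×(128−189) = 189 − 50.02 = 138.98 → 139
  G: 181 + 0.82×(128−181) = 181 − 43.46 = 137.54 → 138
  B: 144 + 0.82×(128−144) = 144 − 13.12 = 130.88 → 131
  → #8b8a83
89% tint:
  R: 189 + 0.89×(255−189) = 189 + 58.74 = 247.74 → 248
  G: 181 + 0.89×(255−181) = 181 + 65.86 = 246.86 → 247
  B: 144 + 98.79 = 242.79 → 243
  → #f8f7f3

#8b8a83, #f8f7f3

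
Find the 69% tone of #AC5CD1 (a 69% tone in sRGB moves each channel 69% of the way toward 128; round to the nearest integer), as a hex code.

#8E7599

#AC5CD1 is rgb(172, 92, 209).
Lerp each channel 69% toward 128:
  R: 172 − 30.36 = 141.64 → 142
  G: 92 + 24.84 = 116.84 → 117
  B: 209 − 55.89 = 153.11 → 153
rgb(142, 117, 153) = #8E7599.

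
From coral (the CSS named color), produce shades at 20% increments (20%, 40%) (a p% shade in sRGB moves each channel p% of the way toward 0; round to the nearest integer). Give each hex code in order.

#CC6640, #994C30

CSS coral is rgb(255, 127, 80).
20%: (255 − 51 = 204→204, 127 − 25.4 = 101.6→102, 80 − 16 = 64→64) → #CC6640
40%: (255 − 102 = 153→153, 127 − 50.8 = 76.2→76, 80 − 32 = 48→48) → #994C30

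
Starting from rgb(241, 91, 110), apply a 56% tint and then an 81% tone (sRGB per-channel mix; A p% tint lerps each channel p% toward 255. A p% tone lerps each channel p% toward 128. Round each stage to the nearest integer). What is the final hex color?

#978A8C

A 56% tint moves each channel 56% toward 255:
  R: 241 + 7.84 = 248.84 → 249
  G: 91 + 91.84 = 182.84 → 183
  B: 110 + 0.56×(255−110) = 110 + 81.2 = 191.2 → 191
After the tint: rgb(249, 183, 191) = #F9B7BF.
An 81% tone moves each channel 81% toward 128:
  R: 249 − 98.01 = 150.99 → 151
  G: 183 − 44.55 = 138.45 → 138
  B: 191 + 0.81×(128−191) = 191 − 51.03 = 139.97 → 140
rgb(151, 138, 140) = #978A8C.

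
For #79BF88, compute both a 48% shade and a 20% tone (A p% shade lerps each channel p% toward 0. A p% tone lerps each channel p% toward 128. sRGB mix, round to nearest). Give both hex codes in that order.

#79BF88 is rgb(121, 191, 136).
48% shade:
  R: 121 + 0.48×(0−121) = 121 − 58.08 = 62.92 → 63
  G: 191 + 0.48×(0−191) = 191 − 91.68 = 99.32 → 99
  B: 136 + 0.48×(0−136) = 136 − 65.28 = 70.72 → 71
  → #3F6347
20% tone:
  R: 121 + 1.4 = 122.4 → 122
  G: 191 + 0.2×(128−191) = 191 − 12.6 = 178.4 → 178
  B: 136 − 1.6 = 134.4 → 134
  → #7AB286

#3F6347, #7AB286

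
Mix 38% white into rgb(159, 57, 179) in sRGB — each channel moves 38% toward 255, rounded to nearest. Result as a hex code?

Lerp each channel 38% toward 255:
  R: 159 + 0.38×(255−159) = 159 + 36.48 = 195.48 → 195
  G: 57 + 75.24 = 132.24 → 132
  B: 179 + 28.88 = 207.88 → 208
rgb(195, 132, 208) = #c384d0.

#c384d0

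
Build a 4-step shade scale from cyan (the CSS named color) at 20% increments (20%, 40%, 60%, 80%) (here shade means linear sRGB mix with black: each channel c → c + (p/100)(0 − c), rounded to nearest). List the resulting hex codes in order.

#00cccc, #009999, #006666, #003333

CSS cyan is rgb(0, 255, 255).
20%: (0→0, 255 − 51 = 204→204, 255 − 51 = 204→204) → #00cccc
40%: (0→0, 255 − 102 = 153→153, 255 − 102 = 153→153) → #009999
60%: (0→0, 255 − 153 = 102→102, 255 − 153 = 102→102) → #006666
80%: (0→0, 255 − 204 = 51→51, 255 − 204 = 51→51) → #003333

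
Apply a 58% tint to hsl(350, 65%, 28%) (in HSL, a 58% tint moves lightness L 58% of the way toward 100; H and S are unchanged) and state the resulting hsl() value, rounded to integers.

hsl(350, 65%, 70%)

L moves 58% from 28 toward 100: 28 + 41.76 = 69.76 → 70.
H and S are unchanged.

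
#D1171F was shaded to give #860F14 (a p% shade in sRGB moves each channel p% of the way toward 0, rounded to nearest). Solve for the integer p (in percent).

36%

#D1171F is rgb(209, 23, 31); #860F14 is rgb(134, 15, 20).
On the R channel (widest range): 134 ≈ 209 + (p/100)(0 − 209), so p ≈ 100×(134 − 209)/(0 − 209) = -7500/-209 = 35.89.
p = 36 reproduces all three channels after rounding.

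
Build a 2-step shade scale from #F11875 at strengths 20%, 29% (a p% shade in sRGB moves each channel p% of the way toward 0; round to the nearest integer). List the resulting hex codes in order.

#F11875 is rgb(241, 24, 117).
20%: (241 − 48.2 = 192.8→193, 24 − 4.8 = 19.2→19, 117 − 23.4 = 93.6→94) → #C1135E
29%: (241 − 69.89 = 171.11→171, 24 − 6.96 = 17.04→17, 117 − 33.93 = 83.07→83) → #AB1153

#C1135E, #AB1153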